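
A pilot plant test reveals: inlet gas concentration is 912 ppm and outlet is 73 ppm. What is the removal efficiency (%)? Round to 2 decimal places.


Efficiency = (G_in - G_out) / G_in * 100%
Efficiency = (912 - 73) / 912 * 100
Efficiency = 839 / 912 * 100
Efficiency = 92.00%


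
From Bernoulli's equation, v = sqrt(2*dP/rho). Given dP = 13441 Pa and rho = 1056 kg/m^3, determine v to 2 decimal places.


v = sqrt(2*dP/rho)
v = sqrt(2*13441/1056)
v = sqrt(25.456439)
v = 5.05 m/s


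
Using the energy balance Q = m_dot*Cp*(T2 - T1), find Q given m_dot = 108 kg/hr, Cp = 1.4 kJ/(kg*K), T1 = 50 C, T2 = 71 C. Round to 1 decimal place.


Q = m_dot * Cp * (T2 - T1)
Q = 108 * 1.4 * (71 - 50)
Q = 108 * 1.4 * 21
Q = 3175.2 kJ/hr


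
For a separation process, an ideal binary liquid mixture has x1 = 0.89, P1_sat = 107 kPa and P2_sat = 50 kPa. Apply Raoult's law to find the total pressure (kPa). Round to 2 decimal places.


P = x1*P1_sat + x2*P2_sat
x2 = 1 - x1 = 1 - 0.89 = 0.11
P = 0.89*107 + 0.11*50
P = 95.23 + 5.5
P = 100.73 kPa


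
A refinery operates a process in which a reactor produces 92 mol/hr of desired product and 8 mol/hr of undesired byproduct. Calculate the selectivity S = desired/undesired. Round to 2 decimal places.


S = desired product rate / undesired product rate
S = 92 / 8
S = 11.50


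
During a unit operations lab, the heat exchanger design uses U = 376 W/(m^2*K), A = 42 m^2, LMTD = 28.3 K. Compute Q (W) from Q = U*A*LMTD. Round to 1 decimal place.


Q = U * A * LMTD
Q = 376 * 42 * 28.3
Q = 446913.6 W


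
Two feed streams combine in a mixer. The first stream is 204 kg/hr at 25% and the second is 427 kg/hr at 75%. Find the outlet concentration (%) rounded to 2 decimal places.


Mass balance on solute: F1*x1 + F2*x2 = F3*x3
F3 = F1 + F2 = 204 + 427 = 631 kg/hr
x3 = (F1*x1 + F2*x2)/F3
x3 = (204*0.25 + 427*0.75) / 631
x3 = 58.84%


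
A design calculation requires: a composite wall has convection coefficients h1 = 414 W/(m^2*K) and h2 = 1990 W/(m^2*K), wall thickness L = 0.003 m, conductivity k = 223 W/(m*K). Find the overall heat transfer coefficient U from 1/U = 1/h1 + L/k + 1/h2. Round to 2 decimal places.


1/U = 1/h1 + L/k + 1/h2
1/U = 1/414 + 0.003/223 + 1/1990
1/U = 0.0024154589 + 1.34529e-05 + 0.0005025126
1/U = 0.0029314244
U = 341.13 W/(m^2*K)


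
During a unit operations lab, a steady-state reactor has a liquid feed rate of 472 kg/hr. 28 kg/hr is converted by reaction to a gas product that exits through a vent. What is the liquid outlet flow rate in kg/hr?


Steady-state mass balance on the main outlet: F_out = F_in - F_removed
F_out = 472 - 28
F_out = 444 kg/hr


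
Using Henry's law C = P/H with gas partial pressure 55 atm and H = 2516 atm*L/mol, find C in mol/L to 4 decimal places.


C = P / H
C = 55 / 2516
C = 0.0219 mol/L


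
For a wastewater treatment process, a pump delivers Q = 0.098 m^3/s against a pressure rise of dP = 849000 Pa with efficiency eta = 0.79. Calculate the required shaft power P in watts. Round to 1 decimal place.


P = Q * dP / eta
P = 0.098 * 849000 / 0.79
P = 83202.0 / 0.79
P = 105319.0 W


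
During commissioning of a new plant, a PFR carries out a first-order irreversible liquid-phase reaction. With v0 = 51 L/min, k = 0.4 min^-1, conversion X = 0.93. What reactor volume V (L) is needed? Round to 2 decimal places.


V = (v0/k) * ln(1/(1-X))
V = (51/0.4) * ln(1/(1-0.93))
V = 127.5 * ln(14.285714)
V = 127.5 * 2.65926
V = 339.06 L


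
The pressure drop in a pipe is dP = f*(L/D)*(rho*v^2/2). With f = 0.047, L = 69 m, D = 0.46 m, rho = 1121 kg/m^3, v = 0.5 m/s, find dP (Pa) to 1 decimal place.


dP = f * (L/D) * (rho*v^2/2)
dP = 0.047 * (69/0.46) * (1121*0.5^2/2)
L/D = 150.0
rho*v^2/2 = 1121*0.25/2 = 140.125
dP = 0.047 * 150.0 * 140.125
dP = 987.9 Pa


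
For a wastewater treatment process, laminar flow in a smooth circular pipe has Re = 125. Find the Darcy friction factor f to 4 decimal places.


f = 64 / Re
f = 64 / 125
f = 0.5120


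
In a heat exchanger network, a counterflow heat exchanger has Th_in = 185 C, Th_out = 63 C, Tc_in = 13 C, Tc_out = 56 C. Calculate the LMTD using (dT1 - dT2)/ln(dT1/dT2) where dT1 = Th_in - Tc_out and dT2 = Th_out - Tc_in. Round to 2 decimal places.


dT1 = Th_in - Tc_out = 185 - 56 = 129
dT2 = Th_out - Tc_in = 63 - 13 = 50
LMTD = (dT1 - dT2) / ln(dT1/dT2)
LMTD = (129 - 50) / ln(129/50)
LMTD = 83.35 K


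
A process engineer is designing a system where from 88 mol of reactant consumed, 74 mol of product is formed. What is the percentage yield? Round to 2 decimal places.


Yield = (moles product / moles consumed) * 100%
Yield = (74 / 88) * 100
Yield = 0.8409 * 100
Yield = 84.09%


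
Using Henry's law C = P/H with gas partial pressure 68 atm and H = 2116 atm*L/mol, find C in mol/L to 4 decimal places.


C = P / H
C = 68 / 2116
C = 0.0321 mol/L


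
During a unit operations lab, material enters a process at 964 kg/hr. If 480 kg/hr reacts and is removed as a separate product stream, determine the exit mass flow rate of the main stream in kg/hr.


Steady-state mass balance on the main outlet: F_out = F_in - F_removed
F_out = 964 - 480
F_out = 484 kg/hr


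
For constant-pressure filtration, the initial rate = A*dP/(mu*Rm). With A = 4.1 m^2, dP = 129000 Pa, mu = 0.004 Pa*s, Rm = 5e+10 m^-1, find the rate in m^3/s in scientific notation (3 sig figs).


rate = A * dP / (mu * Rm)
rate = 4.1 * 129000 / (0.004 * 5e+10)
rate = 528900.0 / 2.000e+08
rate = 2.64e-03 m^3/s


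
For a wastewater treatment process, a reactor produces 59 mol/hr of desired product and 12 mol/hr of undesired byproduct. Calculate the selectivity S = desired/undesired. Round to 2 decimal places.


S = desired product rate / undesired product rate
S = 59 / 12
S = 4.92


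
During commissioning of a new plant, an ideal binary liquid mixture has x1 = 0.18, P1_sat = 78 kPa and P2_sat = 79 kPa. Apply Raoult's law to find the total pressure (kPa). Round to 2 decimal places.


P = x1*P1_sat + x2*P2_sat
x2 = 1 - x1 = 1 - 0.18 = 0.82
P = 0.18*78 + 0.82*79
P = 14.04 + 64.78
P = 78.82 kPa


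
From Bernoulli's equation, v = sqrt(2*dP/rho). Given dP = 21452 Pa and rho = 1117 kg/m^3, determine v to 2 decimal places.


v = sqrt(2*dP/rho)
v = sqrt(2*21452/1117)
v = sqrt(38.410027)
v = 6.20 m/s


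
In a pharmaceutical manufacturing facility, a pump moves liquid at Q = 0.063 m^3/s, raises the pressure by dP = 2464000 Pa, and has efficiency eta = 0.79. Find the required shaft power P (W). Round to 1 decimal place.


P = Q * dP / eta
P = 0.063 * 2464000 / 0.79
P = 155232.0 / 0.79
P = 196496.2 W


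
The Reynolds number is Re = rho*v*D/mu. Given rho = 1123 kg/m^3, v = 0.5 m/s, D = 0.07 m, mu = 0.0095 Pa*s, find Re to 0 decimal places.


Re = rho * v * D / mu
Re = 1123 * 0.5 * 0.07 / 0.0095
Re = 39.305 / 0.0095
Re = 4137


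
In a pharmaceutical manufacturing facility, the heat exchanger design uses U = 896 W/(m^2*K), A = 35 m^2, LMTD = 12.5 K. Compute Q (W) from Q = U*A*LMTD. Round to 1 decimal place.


Q = U * A * LMTD
Q = 896 * 35 * 12.5
Q = 392000.0 W


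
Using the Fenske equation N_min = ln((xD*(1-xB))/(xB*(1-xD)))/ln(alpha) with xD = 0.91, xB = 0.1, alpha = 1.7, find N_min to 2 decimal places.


N_min = ln((xD*(1-xB))/(xB*(1-xD))) / ln(alpha)
Numerator inside ln: 0.819 / 0.009 = 91.0
ln(91.0) = 4.51086
ln(alpha) = ln(1.7) = 0.530628
N_min = 4.51086 / 0.530628 = 8.50


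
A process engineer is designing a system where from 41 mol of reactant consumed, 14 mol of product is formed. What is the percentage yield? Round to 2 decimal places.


Yield = (moles product / moles consumed) * 100%
Yield = (14 / 41) * 100
Yield = 0.3415 * 100
Yield = 34.15%


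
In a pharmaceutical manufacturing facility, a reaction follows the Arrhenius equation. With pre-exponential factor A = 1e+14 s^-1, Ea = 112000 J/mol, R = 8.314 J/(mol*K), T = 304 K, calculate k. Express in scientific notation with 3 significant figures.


k = A * exp(-Ea/(R*T))
k = 1e+14 * exp(-112000 / (8.314 * 304))
k = 1e+14 * exp(-44.313333)
k = 5.69e-06


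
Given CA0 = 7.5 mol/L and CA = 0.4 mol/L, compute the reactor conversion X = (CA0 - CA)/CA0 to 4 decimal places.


X = (CA0 - CA) / CA0
X = (7.5 - 0.4) / 7.5
X = 7.1 / 7.5
X = 0.9467


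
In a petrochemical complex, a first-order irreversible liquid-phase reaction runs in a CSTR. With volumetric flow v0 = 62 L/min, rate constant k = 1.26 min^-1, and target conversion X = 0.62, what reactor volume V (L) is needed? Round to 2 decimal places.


V = v0 * X / (k * (1 - X))
V = 62 * 0.62 / (1.26 * (1 - 0.62))
V = 38.44 / (1.26 * 0.38)
V = 38.44 / 0.4788
V = 80.28 L


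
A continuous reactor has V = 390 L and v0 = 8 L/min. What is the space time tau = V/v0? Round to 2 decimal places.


tau = V / v0
tau = 390 / 8
tau = 48.75 min


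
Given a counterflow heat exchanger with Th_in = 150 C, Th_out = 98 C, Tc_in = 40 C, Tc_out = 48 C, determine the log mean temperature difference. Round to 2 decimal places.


dT1 = Th_in - Tc_out = 150 - 48 = 102
dT2 = Th_out - Tc_in = 98 - 40 = 58
LMTD = (dT1 - dT2) / ln(dT1/dT2)
LMTD = (102 - 58) / ln(102/58)
LMTD = 77.94 K


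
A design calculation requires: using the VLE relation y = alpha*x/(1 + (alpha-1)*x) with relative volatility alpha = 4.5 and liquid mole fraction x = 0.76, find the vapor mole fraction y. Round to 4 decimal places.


y = alpha*x / (1 + (alpha-1)*x)
y = 4.5*0.76 / (1 + (4.5-1)*0.76)
y = 3.42 / (1 + 2.66)
y = 3.42 / 3.66
y = 0.9344


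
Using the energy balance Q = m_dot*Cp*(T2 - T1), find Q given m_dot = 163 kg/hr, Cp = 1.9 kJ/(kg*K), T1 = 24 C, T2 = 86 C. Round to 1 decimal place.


Q = m_dot * Cp * (T2 - T1)
Q = 163 * 1.9 * (86 - 24)
Q = 163 * 1.9 * 62
Q = 19201.4 kJ/hr


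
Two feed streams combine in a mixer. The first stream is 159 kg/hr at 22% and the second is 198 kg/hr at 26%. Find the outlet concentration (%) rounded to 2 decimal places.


Mass balance on solute: F1*x1 + F2*x2 = F3*x3
F3 = F1 + F2 = 159 + 198 = 357 kg/hr
x3 = (F1*x1 + F2*x2)/F3
x3 = (159*0.22 + 198*0.26) / 357
x3 = 24.22%


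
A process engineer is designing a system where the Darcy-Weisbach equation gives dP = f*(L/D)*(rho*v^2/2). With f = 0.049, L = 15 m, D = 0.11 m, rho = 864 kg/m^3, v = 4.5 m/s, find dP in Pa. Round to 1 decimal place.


dP = f * (L/D) * (rho*v^2/2)
dP = 0.049 * (15/0.11) * (864*4.5^2/2)
L/D = 136.36363636
rho*v^2/2 = 864*20.25/2 = 8748.0
dP = 0.049 * 136.36363636 * 8748.0
dP = 58452.5 Pa


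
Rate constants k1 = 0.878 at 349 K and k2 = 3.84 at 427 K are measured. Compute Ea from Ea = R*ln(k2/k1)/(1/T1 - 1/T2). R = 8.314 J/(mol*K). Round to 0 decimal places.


Ea = R * ln(k2/k1) / (1/T1 - 1/T2)
ln(k2/k1) = ln(3.84/0.878) = 1.4755811
1/T1 - 1/T2 = 1/349 - 1/427 = 0.000523409138
Ea = 8.314 * 1.4755811 / 0.000523409138
Ea = 23439 J/mol


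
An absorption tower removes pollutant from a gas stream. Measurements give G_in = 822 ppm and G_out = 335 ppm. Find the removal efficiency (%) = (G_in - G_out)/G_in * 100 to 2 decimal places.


Efficiency = (G_in - G_out) / G_in * 100%
Efficiency = (822 - 335) / 822 * 100
Efficiency = 487 / 822 * 100
Efficiency = 59.25%


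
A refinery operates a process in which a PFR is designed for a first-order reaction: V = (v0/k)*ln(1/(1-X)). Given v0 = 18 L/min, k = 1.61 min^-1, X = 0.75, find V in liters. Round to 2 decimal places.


V = (v0/k) * ln(1/(1-X))
V = (18/1.61) * ln(1/(1-0.75))
V = 11.180124 * ln(4.0)
V = 11.180124 * 1.386294
V = 15.50 L


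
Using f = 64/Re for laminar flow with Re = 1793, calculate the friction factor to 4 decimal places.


f = 64 / Re
f = 64 / 1793
f = 0.0357


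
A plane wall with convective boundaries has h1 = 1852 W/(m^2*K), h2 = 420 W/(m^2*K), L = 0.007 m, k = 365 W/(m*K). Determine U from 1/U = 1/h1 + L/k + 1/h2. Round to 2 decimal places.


1/U = 1/h1 + L/k + 1/h2
1/U = 1/1852 + 0.007/365 + 1/420
1/U = 0.0005399568 + 1.91781e-05 + 0.0023809524
1/U = 0.0029400873
U = 340.13 W/(m^2*K)


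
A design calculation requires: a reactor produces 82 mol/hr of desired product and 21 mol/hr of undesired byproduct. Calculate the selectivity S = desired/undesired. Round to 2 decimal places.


S = desired product rate / undesired product rate
S = 82 / 21
S = 3.90


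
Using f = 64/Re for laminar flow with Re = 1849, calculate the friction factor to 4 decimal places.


f = 64 / Re
f = 64 / 1849
f = 0.0346


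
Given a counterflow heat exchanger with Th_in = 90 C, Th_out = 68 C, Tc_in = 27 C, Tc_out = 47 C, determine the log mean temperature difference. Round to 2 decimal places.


dT1 = Th_in - Tc_out = 90 - 47 = 43
dT2 = Th_out - Tc_in = 68 - 27 = 41
LMTD = (dT1 - dT2) / ln(dT1/dT2)
LMTD = (43 - 41) / ln(43/41)
LMTD = 41.99 K


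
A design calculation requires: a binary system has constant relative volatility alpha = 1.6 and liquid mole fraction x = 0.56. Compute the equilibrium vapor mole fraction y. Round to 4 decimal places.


y = alpha*x / (1 + (alpha-1)*x)
y = 1.6*0.56 / (1 + (1.6-1)*0.56)
y = 0.896 / (1 + 0.336)
y = 0.896 / 1.336
y = 0.6707


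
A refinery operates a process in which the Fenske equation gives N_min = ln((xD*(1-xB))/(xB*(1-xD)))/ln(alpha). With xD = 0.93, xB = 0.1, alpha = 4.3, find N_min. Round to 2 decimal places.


N_min = ln((xD*(1-xB))/(xB*(1-xD))) / ln(alpha)
Numerator inside ln: 0.837 / 0.007 = 119.571429
ln(119.571429) = 4.783914
ln(alpha) = ln(4.3) = 1.458615
N_min = 4.783914 / 1.458615 = 3.28


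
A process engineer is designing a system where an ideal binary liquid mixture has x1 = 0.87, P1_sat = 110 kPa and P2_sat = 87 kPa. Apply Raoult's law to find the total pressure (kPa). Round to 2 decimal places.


P = x1*P1_sat + x2*P2_sat
x2 = 1 - x1 = 1 - 0.87 = 0.13
P = 0.87*110 + 0.13*87
P = 95.7 + 11.31
P = 107.01 kPa


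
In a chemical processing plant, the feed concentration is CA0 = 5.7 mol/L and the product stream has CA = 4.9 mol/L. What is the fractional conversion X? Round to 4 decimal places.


X = (CA0 - CA) / CA0
X = (5.7 - 4.9) / 5.7
X = 0.8 / 5.7
X = 0.1404


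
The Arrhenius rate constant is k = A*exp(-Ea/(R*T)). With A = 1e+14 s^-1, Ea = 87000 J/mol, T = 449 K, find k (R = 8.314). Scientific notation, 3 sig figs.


k = A * exp(-Ea/(R*T))
k = 1e+14 * exp(-87000 / (8.314 * 449))
k = 1e+14 * exp(-23.30574)
k = 7.56e+03


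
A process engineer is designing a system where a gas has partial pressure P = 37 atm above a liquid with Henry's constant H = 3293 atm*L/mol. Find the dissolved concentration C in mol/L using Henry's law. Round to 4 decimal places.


C = P / H
C = 37 / 3293
C = 0.0112 mol/L


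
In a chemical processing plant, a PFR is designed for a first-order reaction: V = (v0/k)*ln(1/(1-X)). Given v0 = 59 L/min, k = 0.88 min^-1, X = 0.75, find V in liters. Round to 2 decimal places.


V = (v0/k) * ln(1/(1-X))
V = (59/0.88) * ln(1/(1-0.75))
V = 67.045455 * ln(4.0)
V = 67.045455 * 1.386294
V = 92.94 L


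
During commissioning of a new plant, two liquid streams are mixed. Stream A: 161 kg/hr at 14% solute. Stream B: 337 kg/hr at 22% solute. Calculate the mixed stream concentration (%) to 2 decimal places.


Mass balance on solute: F1*x1 + F2*x2 = F3*x3
F3 = F1 + F2 = 161 + 337 = 498 kg/hr
x3 = (F1*x1 + F2*x2)/F3
x3 = (161*0.14 + 337*0.22) / 498
x3 = 19.41%


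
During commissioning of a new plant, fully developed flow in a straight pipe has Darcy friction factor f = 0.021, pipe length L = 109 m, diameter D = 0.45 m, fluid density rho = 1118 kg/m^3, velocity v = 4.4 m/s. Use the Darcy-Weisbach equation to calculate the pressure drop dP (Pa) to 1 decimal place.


dP = f * (L/D) * (rho*v^2/2)
dP = 0.021 * (109/0.45) * (1118*4.4^2/2)
L/D = 242.22222222
rho*v^2/2 = 1118*19.36/2 = 10822.24
dP = 0.021 * 242.22222222 * 10822.24
dP = 55049.1 Pa


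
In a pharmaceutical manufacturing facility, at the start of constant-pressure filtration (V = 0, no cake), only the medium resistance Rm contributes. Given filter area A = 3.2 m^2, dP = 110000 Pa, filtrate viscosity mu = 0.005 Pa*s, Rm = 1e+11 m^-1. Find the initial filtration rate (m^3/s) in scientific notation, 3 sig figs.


rate = A * dP / (mu * Rm)
rate = 3.2 * 110000 / (0.005 * 1e+11)
rate = 352000.0 / 5.000e+08
rate = 7.04e-04 m^3/s


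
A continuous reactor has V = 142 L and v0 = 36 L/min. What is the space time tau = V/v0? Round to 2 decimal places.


tau = V / v0
tau = 142 / 36
tau = 3.94 min


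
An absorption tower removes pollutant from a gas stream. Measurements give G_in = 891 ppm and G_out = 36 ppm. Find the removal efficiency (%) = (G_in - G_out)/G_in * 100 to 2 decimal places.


Efficiency = (G_in - G_out) / G_in * 100%
Efficiency = (891 - 36) / 891 * 100
Efficiency = 855 / 891 * 100
Efficiency = 95.96%


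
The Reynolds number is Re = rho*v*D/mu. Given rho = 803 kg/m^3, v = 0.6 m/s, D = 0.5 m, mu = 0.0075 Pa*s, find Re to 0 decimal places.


Re = rho * v * D / mu
Re = 803 * 0.6 * 0.5 / 0.0075
Re = 240.9 / 0.0075
Re = 32120


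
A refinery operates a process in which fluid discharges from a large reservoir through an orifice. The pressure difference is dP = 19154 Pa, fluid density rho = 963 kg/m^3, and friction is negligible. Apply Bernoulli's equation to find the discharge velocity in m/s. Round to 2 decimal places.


v = sqrt(2*dP/rho)
v = sqrt(2*19154/963)
v = sqrt(39.779855)
v = 6.31 m/s


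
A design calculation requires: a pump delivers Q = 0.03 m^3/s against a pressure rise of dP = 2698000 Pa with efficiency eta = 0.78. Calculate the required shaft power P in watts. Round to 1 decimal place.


P = Q * dP / eta
P = 0.03 * 2698000 / 0.78
P = 80940.0 / 0.78
P = 103769.2 W


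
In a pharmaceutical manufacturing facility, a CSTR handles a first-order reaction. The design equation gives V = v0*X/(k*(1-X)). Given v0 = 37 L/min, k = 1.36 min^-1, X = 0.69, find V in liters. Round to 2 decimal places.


V = v0 * X / (k * (1 - X))
V = 37 * 0.69 / (1.36 * (1 - 0.69))
V = 25.53 / (1.36 * 0.31)
V = 25.53 / 0.4216
V = 60.56 L


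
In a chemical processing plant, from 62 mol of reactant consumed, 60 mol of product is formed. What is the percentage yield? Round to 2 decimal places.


Yield = (moles product / moles consumed) * 100%
Yield = (60 / 62) * 100
Yield = 0.9677 * 100
Yield = 96.77%


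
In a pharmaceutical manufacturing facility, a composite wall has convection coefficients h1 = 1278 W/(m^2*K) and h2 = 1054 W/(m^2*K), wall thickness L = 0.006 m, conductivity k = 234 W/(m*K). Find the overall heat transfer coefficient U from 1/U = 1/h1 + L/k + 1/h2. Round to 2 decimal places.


1/U = 1/h1 + L/k + 1/h2
1/U = 1/1278 + 0.006/234 + 1/1054
1/U = 0.0007824726 + 2.5641e-05 + 0.0009487666
1/U = 0.0017568802
U = 569.19 W/(m^2*K)


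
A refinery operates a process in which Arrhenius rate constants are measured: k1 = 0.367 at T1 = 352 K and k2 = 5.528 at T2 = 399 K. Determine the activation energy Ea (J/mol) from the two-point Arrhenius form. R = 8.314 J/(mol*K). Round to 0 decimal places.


Ea = R * ln(k2/k1) / (1/T1 - 1/T2)
ln(k2/k1) = ln(5.528/0.367) = 2.7122195
1/T1 - 1/T2 = 1/352 - 1/399 = 0.000334643427
Ea = 8.314 * 2.7122195 / 0.000334643427
Ea = 67383 J/mol


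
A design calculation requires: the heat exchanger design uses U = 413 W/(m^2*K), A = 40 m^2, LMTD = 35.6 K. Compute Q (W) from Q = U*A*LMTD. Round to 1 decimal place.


Q = U * A * LMTD
Q = 413 * 40 * 35.6
Q = 588112.0 W


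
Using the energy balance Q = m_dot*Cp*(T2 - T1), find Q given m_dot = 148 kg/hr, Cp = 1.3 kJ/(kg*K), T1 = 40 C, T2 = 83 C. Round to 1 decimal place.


Q = m_dot * Cp * (T2 - T1)
Q = 148 * 1.3 * (83 - 40)
Q = 148 * 1.3 * 43
Q = 8273.2 kJ/hr


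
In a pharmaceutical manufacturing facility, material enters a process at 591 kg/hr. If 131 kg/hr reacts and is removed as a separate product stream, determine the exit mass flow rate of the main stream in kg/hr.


Steady-state mass balance on the main outlet: F_out = F_in - F_removed
F_out = 591 - 131
F_out = 460 kg/hr


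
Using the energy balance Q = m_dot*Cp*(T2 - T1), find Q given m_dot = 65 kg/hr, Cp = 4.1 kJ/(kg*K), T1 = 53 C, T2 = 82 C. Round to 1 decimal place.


Q = m_dot * Cp * (T2 - T1)
Q = 65 * 4.1 * (82 - 53)
Q = 65 * 4.1 * 29
Q = 7728.5 kJ/hr


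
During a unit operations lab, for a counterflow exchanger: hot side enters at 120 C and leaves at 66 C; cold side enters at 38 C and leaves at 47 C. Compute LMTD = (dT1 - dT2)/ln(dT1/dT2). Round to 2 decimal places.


dT1 = Th_in - Tc_out = 120 - 47 = 73
dT2 = Th_out - Tc_in = 66 - 38 = 28
LMTD = (dT1 - dT2) / ln(dT1/dT2)
LMTD = (73 - 28) / ln(73/28)
LMTD = 46.96 K


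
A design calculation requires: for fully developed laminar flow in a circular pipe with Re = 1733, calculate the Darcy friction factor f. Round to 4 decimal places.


f = 64 / Re
f = 64 / 1733
f = 0.0369


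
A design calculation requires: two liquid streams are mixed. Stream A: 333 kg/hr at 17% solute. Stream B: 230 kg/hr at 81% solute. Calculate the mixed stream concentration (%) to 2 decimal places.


Mass balance on solute: F1*x1 + F2*x2 = F3*x3
F3 = F1 + F2 = 333 + 230 = 563 kg/hr
x3 = (F1*x1 + F2*x2)/F3
x3 = (333*0.17 + 230*0.81) / 563
x3 = 43.15%


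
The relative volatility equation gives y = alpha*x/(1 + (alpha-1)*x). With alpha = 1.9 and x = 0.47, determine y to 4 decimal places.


y = alpha*x / (1 + (alpha-1)*x)
y = 1.9*0.47 / (1 + (1.9-1)*0.47)
y = 0.893 / (1 + 0.423)
y = 0.893 / 1.423
y = 0.6275


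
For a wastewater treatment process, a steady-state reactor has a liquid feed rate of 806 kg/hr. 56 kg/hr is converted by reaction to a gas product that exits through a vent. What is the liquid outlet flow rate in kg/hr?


Steady-state mass balance on the main outlet: F_out = F_in - F_removed
F_out = 806 - 56
F_out = 750 kg/hr


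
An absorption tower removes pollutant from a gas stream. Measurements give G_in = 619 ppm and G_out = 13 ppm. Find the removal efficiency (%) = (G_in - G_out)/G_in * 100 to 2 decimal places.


Efficiency = (G_in - G_out) / G_in * 100%
Efficiency = (619 - 13) / 619 * 100
Efficiency = 606 / 619 * 100
Efficiency = 97.90%


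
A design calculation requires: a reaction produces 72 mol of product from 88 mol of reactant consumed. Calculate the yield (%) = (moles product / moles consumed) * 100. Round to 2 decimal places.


Yield = (moles product / moles consumed) * 100%
Yield = (72 / 88) * 100
Yield = 0.8182 * 100
Yield = 81.82%


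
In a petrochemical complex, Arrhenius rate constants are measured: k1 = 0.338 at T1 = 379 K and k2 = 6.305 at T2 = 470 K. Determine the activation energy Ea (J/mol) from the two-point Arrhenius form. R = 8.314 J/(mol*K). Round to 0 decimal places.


Ea = R * ln(k2/k1) / (1/T1 - 1/T2)
ln(k2/k1) = ln(6.305/0.338) = 2.9260524
1/T1 - 1/T2 = 1/379 - 1/470 = 0.000510862853
Ea = 8.314 * 2.9260524 / 0.000510862853
Ea = 47620 J/mol


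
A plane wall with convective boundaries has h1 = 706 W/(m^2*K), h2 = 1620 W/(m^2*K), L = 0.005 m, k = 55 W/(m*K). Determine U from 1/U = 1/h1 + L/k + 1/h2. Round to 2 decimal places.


1/U = 1/h1 + L/k + 1/h2
1/U = 1/706 + 0.005/55 + 1/1620
1/U = 0.0014164306 + 9.09091e-05 + 0.000617284
1/U = 0.0021246237
U = 470.67 W/(m^2*K)


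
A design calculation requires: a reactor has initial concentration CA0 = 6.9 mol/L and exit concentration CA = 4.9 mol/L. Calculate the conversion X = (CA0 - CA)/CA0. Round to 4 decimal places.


X = (CA0 - CA) / CA0
X = (6.9 - 4.9) / 6.9
X = 2.0 / 6.9
X = 0.2899


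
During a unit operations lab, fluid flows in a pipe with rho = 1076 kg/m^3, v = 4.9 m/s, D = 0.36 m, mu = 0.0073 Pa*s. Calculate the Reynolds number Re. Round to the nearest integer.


Re = rho * v * D / mu
Re = 1076 * 4.9 * 0.36 / 0.0073
Re = 1898.064 / 0.0073
Re = 260009


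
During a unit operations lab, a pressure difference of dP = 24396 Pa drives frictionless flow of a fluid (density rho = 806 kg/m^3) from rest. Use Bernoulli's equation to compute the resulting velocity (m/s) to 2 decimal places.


v = sqrt(2*dP/rho)
v = sqrt(2*24396/806)
v = sqrt(60.53598)
v = 7.78 m/s


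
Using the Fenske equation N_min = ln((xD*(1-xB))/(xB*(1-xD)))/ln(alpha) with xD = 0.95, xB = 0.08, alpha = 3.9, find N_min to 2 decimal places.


N_min = ln((xD*(1-xB))/(xB*(1-xD))) / ln(alpha)
Numerator inside ln: 0.874 / 0.004 = 218.5
ln(218.5) = 5.386786
ln(alpha) = ln(3.9) = 1.360977
N_min = 5.386786 / 1.360977 = 3.96


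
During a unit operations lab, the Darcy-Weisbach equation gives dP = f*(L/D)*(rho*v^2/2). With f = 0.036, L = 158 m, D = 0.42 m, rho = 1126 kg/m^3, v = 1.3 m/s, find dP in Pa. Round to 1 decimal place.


dP = f * (L/D) * (rho*v^2/2)
dP = 0.036 * (158/0.42) * (1126*1.3^2/2)
L/D = 376.19047619
rho*v^2/2 = 1126*1.69/2 = 951.47
dP = 0.036 * 376.19047619 * 951.47
dP = 12885.6 Pa


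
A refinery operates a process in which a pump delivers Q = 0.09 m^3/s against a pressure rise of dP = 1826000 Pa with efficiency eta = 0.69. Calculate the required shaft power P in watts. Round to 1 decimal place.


P = Q * dP / eta
P = 0.09 * 1826000 / 0.69
P = 164340.0 / 0.69
P = 238173.9 W


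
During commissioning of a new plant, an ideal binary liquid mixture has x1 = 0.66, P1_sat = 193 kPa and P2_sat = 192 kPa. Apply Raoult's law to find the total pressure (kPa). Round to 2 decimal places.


P = x1*P1_sat + x2*P2_sat
x2 = 1 - x1 = 1 - 0.66 = 0.34
P = 0.66*193 + 0.34*192
P = 127.38 + 65.28
P = 192.66 kPa


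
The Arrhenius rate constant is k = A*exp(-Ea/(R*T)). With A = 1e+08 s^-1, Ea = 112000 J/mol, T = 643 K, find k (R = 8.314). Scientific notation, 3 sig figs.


k = A * exp(-Ea/(R*T))
k = 1e+08 * exp(-112000 / (8.314 * 643))
k = 1e+08 * exp(-20.950627)
k = 7.97e-02


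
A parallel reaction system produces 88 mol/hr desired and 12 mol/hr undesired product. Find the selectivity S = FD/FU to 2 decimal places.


S = desired product rate / undesired product rate
S = 88 / 12
S = 7.33


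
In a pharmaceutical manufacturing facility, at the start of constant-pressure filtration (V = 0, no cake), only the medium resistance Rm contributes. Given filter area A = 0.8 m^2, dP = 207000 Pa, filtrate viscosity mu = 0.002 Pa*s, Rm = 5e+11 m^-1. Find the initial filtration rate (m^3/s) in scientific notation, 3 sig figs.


rate = A * dP / (mu * Rm)
rate = 0.8 * 207000 / (0.002 * 5e+11)
rate = 165600.0 / 1.000e+09
rate = 1.66e-04 m^3/s


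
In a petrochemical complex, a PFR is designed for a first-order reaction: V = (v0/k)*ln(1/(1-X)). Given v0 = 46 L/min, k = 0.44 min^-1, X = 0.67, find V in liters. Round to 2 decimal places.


V = (v0/k) * ln(1/(1-X))
V = (46/0.44) * ln(1/(1-0.67))
V = 104.545455 * ln(3.030303)
V = 104.545455 * 1.108663
V = 115.91 L


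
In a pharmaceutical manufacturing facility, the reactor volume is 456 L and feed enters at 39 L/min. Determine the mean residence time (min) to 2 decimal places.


tau = V / v0
tau = 456 / 39
tau = 11.69 min


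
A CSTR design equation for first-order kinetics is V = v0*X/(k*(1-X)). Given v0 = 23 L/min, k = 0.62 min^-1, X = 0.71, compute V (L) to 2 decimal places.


V = v0 * X / (k * (1 - X))
V = 23 * 0.71 / (0.62 * (1 - 0.71))
V = 16.33 / (0.62 * 0.29)
V = 16.33 / 0.1798
V = 90.82 L


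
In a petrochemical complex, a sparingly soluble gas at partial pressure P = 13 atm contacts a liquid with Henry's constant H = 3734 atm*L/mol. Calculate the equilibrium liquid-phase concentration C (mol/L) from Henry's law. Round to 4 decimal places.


C = P / H
C = 13 / 3734
C = 0.0035 mol/L


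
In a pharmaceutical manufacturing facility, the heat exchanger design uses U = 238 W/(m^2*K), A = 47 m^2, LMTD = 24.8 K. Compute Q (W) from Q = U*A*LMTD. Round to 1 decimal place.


Q = U * A * LMTD
Q = 238 * 47 * 24.8
Q = 277412.8 W


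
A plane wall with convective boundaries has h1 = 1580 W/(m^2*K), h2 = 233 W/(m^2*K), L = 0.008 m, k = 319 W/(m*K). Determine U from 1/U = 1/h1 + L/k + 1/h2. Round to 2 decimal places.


1/U = 1/h1 + L/k + 1/h2
1/U = 1/1580 + 0.008/319 + 1/233
1/U = 0.0006329114 + 2.50784e-05 + 0.0042918455
1/U = 0.0049498353
U = 202.03 W/(m^2*K)


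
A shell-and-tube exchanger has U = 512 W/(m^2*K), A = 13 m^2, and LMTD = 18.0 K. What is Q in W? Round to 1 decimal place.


Q = U * A * LMTD
Q = 512 * 13 * 18.0
Q = 119808.0 W


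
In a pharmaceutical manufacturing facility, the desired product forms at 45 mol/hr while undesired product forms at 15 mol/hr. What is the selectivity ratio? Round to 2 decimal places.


S = desired product rate / undesired product rate
S = 45 / 15
S = 3.00


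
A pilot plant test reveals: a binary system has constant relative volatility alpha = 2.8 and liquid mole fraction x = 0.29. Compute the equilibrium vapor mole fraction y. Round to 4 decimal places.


y = alpha*x / (1 + (alpha-1)*x)
y = 2.8*0.29 / (1 + (2.8-1)*0.29)
y = 0.812 / (1 + 0.522)
y = 0.812 / 1.522
y = 0.5335


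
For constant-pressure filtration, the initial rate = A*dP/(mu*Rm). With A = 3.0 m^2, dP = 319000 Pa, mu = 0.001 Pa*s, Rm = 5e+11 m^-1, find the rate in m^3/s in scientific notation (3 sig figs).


rate = A * dP / (mu * Rm)
rate = 3.0 * 319000 / (0.001 * 5e+11)
rate = 957000.0 / 5.000e+08
rate = 1.91e-03 m^3/s


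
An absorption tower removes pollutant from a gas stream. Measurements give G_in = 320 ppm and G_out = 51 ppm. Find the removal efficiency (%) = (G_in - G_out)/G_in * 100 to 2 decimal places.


Efficiency = (G_in - G_out) / G_in * 100%
Efficiency = (320 - 51) / 320 * 100
Efficiency = 269 / 320 * 100
Efficiency = 84.06%


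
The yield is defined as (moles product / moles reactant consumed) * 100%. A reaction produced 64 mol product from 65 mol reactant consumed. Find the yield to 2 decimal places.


Yield = (moles product / moles consumed) * 100%
Yield = (64 / 65) * 100
Yield = 0.9846 * 100
Yield = 98.46%


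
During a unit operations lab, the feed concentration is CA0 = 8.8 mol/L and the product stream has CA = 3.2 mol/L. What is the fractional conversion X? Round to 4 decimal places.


X = (CA0 - CA) / CA0
X = (8.8 - 3.2) / 8.8
X = 5.6 / 8.8
X = 0.6364


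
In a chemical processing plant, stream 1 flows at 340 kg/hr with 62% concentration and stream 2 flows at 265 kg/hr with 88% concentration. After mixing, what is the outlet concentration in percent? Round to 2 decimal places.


Mass balance on solute: F1*x1 + F2*x2 = F3*x3
F3 = F1 + F2 = 340 + 265 = 605 kg/hr
x3 = (F1*x1 + F2*x2)/F3
x3 = (340*0.62 + 265*0.88) / 605
x3 = 73.39%


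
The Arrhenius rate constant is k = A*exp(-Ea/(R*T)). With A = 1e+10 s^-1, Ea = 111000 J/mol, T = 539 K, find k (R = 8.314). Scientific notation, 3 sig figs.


k = A * exp(-Ea/(R*T))
k = 1e+10 * exp(-111000 / (8.314 * 539))
k = 1e+10 * exp(-24.769897)
k = 1.75e-01


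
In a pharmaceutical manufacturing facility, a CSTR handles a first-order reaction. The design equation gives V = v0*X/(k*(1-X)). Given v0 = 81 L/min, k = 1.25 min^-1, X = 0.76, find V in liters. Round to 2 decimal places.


V = v0 * X / (k * (1 - X))
V = 81 * 0.76 / (1.25 * (1 - 0.76))
V = 61.56 / (1.25 * 0.24)
V = 61.56 / 0.3
V = 205.20 L


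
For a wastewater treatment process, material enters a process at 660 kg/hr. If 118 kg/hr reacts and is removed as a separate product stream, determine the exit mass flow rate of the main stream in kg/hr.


Steady-state mass balance on the main outlet: F_out = F_in - F_removed
F_out = 660 - 118
F_out = 542 kg/hr


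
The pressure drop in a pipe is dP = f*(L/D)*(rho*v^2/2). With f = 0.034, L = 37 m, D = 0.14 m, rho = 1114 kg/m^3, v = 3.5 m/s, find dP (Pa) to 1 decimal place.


dP = f * (L/D) * (rho*v^2/2)
dP = 0.034 * (37/0.14) * (1114*3.5^2/2)
L/D = 264.28571429
rho*v^2/2 = 1114*12.25/2 = 6823.25
dP = 0.034 * 264.28571429 * 6823.25
dP = 61311.8 Pa


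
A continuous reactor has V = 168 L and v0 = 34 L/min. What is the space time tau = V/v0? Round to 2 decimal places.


tau = V / v0
tau = 168 / 34
tau = 4.94 min


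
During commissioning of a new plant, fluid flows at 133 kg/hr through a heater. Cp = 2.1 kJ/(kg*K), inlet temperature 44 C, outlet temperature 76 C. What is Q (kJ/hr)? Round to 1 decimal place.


Q = m_dot * Cp * (T2 - T1)
Q = 133 * 2.1 * (76 - 44)
Q = 133 * 2.1 * 32
Q = 8937.6 kJ/hr


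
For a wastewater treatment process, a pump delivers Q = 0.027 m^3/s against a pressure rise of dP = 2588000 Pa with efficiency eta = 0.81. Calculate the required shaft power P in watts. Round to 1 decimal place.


P = Q * dP / eta
P = 0.027 * 2588000 / 0.81
P = 69876.0 / 0.81
P = 86266.7 W


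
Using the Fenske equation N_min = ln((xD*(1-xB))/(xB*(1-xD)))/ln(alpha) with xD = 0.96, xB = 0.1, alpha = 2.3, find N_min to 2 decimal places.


N_min = ln((xD*(1-xB))/(xB*(1-xD))) / ln(alpha)
Numerator inside ln: 0.864 / 0.004 = 216.0
ln(216.0) = 5.375278
ln(alpha) = ln(2.3) = 0.832909
N_min = 5.375278 / 0.832909 = 6.45


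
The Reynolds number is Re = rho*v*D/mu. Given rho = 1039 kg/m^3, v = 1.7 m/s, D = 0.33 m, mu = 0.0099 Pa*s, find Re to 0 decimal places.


Re = rho * v * D / mu
Re = 1039 * 1.7 * 0.33 / 0.0099
Re = 582.879 / 0.0099
Re = 58877


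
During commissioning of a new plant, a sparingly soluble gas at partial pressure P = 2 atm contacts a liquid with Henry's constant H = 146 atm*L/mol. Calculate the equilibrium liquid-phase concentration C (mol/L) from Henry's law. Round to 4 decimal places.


C = P / H
C = 2 / 146
C = 0.0137 mol/L


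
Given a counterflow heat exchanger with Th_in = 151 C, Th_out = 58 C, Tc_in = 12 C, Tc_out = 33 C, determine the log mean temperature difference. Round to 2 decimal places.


dT1 = Th_in - Tc_out = 151 - 33 = 118
dT2 = Th_out - Tc_in = 58 - 12 = 46
LMTD = (dT1 - dT2) / ln(dT1/dT2)
LMTD = (118 - 46) / ln(118/46)
LMTD = 76.43 K


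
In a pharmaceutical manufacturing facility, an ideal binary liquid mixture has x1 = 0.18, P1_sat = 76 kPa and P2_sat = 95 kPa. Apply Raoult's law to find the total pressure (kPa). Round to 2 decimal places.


P = x1*P1_sat + x2*P2_sat
x2 = 1 - x1 = 1 - 0.18 = 0.82
P = 0.18*76 + 0.82*95
P = 13.68 + 77.9
P = 91.58 kPa


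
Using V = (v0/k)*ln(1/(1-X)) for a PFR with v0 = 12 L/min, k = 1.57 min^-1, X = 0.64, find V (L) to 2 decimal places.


V = (v0/k) * ln(1/(1-X))
V = (12/1.57) * ln(1/(1-0.64))
V = 7.643312 * ln(2.777778)
V = 7.643312 * 1.021651
V = 7.81 L


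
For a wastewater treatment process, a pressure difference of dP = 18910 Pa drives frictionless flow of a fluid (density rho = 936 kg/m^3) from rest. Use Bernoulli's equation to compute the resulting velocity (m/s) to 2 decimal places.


v = sqrt(2*dP/rho)
v = sqrt(2*18910/936)
v = sqrt(40.405983)
v = 6.36 m/s


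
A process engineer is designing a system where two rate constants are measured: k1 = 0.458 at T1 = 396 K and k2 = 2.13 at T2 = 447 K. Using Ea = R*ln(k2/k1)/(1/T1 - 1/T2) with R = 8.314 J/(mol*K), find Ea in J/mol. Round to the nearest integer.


Ea = R * ln(k2/k1) / (1/T1 - 1/T2)
ln(k2/k1) = ln(2.13/0.458) = 1.5370081
1/T1 - 1/T2 = 1/396 - 1/447 = 0.00028811606
Ea = 8.314 * 1.5370081 / 0.00028811606
Ea = 44353 J/mol


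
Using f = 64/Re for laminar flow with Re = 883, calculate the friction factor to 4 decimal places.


f = 64 / Re
f = 64 / 883
f = 0.0725


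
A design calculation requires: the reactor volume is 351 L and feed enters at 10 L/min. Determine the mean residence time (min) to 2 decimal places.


tau = V / v0
tau = 351 / 10
tau = 35.10 min


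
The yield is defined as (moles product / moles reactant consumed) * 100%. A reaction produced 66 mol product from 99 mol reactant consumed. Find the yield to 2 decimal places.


Yield = (moles product / moles consumed) * 100%
Yield = (66 / 99) * 100
Yield = 0.6667 * 100
Yield = 66.67%


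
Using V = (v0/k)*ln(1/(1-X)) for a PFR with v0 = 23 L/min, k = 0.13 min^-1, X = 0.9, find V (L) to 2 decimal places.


V = (v0/k) * ln(1/(1-X))
V = (23/0.13) * ln(1/(1-0.9))
V = 176.923077 * ln(10.0)
V = 176.923077 * 2.302585
V = 407.38 L


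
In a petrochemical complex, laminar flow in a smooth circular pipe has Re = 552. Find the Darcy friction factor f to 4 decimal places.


f = 64 / Re
f = 64 / 552
f = 0.1159


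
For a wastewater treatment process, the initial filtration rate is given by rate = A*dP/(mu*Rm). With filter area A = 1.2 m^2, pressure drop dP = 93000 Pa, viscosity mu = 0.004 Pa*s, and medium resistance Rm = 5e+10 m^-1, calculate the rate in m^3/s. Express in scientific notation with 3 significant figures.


rate = A * dP / (mu * Rm)
rate = 1.2 * 93000 / (0.004 * 5e+10)
rate = 111600.0 / 2.000e+08
rate = 5.58e-04 m^3/s


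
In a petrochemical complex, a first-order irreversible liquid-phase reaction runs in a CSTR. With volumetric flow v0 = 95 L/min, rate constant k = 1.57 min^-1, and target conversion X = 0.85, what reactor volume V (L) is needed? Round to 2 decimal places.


V = v0 * X / (k * (1 - X))
V = 95 * 0.85 / (1.57 * (1 - 0.85))
V = 80.75 / (1.57 * 0.15)
V = 80.75 / 0.2355
V = 342.89 L


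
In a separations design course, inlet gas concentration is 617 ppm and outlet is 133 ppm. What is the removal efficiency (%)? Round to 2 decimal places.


Efficiency = (G_in - G_out) / G_in * 100%
Efficiency = (617 - 133) / 617 * 100
Efficiency = 484 / 617 * 100
Efficiency = 78.44%


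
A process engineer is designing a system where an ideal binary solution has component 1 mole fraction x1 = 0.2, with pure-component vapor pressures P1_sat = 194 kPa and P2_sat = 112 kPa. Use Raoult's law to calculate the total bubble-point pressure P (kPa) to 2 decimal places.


P = x1*P1_sat + x2*P2_sat
x2 = 1 - x1 = 1 - 0.2 = 0.8
P = 0.2*194 + 0.8*112
P = 38.8 + 89.6
P = 128.40 kPa


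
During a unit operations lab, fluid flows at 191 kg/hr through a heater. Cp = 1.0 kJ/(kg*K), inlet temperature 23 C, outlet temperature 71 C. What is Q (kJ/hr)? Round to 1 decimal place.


Q = m_dot * Cp * (T2 - T1)
Q = 191 * 1.0 * (71 - 23)
Q = 191 * 1.0 * 48
Q = 9168.0 kJ/hr


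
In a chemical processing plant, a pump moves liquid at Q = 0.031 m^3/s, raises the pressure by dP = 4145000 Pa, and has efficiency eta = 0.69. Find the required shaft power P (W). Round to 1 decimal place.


P = Q * dP / eta
P = 0.031 * 4145000 / 0.69
P = 128495.0 / 0.69
P = 186224.6 W


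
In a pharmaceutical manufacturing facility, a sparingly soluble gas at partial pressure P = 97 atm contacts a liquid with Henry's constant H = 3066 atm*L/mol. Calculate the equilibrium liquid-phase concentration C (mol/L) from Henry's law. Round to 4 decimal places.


C = P / H
C = 97 / 3066
C = 0.0316 mol/L


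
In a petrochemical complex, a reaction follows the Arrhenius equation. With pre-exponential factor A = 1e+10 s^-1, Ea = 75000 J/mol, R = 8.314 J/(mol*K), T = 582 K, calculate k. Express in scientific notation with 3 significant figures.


k = A * exp(-Ea/(R*T))
k = 1e+10 * exp(-75000 / (8.314 * 582))
k = 1e+10 * exp(-15.499877)
k = 1.86e+03


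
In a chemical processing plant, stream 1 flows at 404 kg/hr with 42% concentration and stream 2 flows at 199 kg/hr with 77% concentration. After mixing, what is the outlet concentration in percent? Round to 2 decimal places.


Mass balance on solute: F1*x1 + F2*x2 = F3*x3
F3 = F1 + F2 = 404 + 199 = 603 kg/hr
x3 = (F1*x1 + F2*x2)/F3
x3 = (404*0.42 + 199*0.77) / 603
x3 = 53.55%


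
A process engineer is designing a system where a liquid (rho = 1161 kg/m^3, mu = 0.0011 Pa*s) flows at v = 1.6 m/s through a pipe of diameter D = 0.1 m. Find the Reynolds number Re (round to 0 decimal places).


Re = rho * v * D / mu
Re = 1161 * 1.6 * 0.1 / 0.0011
Re = 185.76 / 0.0011
Re = 168873


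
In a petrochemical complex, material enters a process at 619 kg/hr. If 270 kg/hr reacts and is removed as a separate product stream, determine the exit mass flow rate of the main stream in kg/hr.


Steady-state mass balance on the main outlet: F_out = F_in - F_removed
F_out = 619 - 270
F_out = 349 kg/hr
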